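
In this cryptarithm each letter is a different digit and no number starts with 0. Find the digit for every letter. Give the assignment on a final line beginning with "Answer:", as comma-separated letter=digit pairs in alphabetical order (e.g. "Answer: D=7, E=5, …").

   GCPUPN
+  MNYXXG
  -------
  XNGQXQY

Step 1. [X] X is the leading digit of a 7-digit sum of two 6-digit numbers; the final carry is exactly 1. So X=1.
Step 2. [col 1: N + G ≡ Y (mod 10)] column 1 (N + G ≡ Y (mod 10), carry-in 0) doesn't pin G yet; pick G=9 and continue ⇒ G=9.
Step 3. [col 1: N + G ≡ Y (mod 10)] several values work for Y in column 1 (N + G ≡ Y (mod 10), carry-in 0); try Y=2. So Y=2.
Step 4. [col 1: N + G ≡ Y (mod 10)] column 1: given G=9, Y=2, carry-in 0, and digits 1,2,9 already taken and all letters distinct, N+G≡Y (mod 10) forces N=3 ⇒ N=3.
Step 5. [col 2: P + X ≡ Q (mod 10)] several values work for P in column 2 (P + X ≡ Q (mod 10), carry-in 1); try P=5 ⇒ P=5.
Step 6. [col 2: P + X ≡ Q (mod 10)] in column 2 we have P+X≡Q with carry-in 1; given P=5, X=1 and digits 1,2,3,5,9 already taken and all letters distinct, that pins Q to 7, so Q=7.
Step 7. [col 3: U + X ≡ X (mod 10)] in column 3 we have U+X≡X with carry-in 0; given X=1 and digits 1,2,3,5,7,9 already taken and all letters distinct, that pins U to 0 ⇒ U=0.
Step 8. [col 5: C + N ≡ G (mod 10)] in column 5 we have C+N≡G with carry-in 0; given N=3, G=9 and digits 0,1,2,3,5,7,9 already taken and all letters distinct, that pins C to 6 ⇒ C=6.
Step 9. [col 6: G + M ≡ N (mod 10)] from column 6 (G=9, N=3, carry-in 0, digits 0,1,2,3,5,6,7,9 already taken and all letters distinct): M must equal 4. So M=4.

Answer: C=6, G=9, M=4, N=3, P=5, Q=7, U=0, X=1, Y=2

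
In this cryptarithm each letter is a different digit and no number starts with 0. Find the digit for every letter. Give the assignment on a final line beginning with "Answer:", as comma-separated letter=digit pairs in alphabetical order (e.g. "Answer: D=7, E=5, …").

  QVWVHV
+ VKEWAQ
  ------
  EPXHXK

Step 1. [col 1: V + Q ≡ K (mod 10)] no forcing yet in column 1 (carry-in 0); V=4 is free and consistent — try it, so V=4.
Step 2. [col 1: V + Q ≡ K (mod 10)] column 1 (V + Q ≡ K (mod 10), carry-in 0) doesn't pin Q yet; pick Q=2 and continue, so Q=2.
Step 3. [col 1: V + Q ≡ K (mod 10)] from column 1 (V=4, Q=2, carry-in 0, digits 2,4 already taken and all letters distinct): K must equal 6, so K=6.
Step 4. [col 2: H + A ≡ X (mod 10)] column 2 (H + A ≡ X (mod 10), carry-in 0) doesn't pin X yet; pick X=8 and continue. So X=8.
Step 5. [col 2: H + A ≡ X (mod 10)] no forcing yet in column 2 (carry-in 0); A=3 is free and consistent — try it ⇒ A=3.
Step 6. [col 2: H + A ≡ X (mod 10)] from column 2 (A=3, X=8, carry-in 0, digits 2,3,4,6,8 already taken and all letters distinct): H must equal 5. So H=5.
Step 7. [col 3: V + W ≡ H (mod 10)] from column 3 (V=4, H=5, carry-in 0, digits 2,3,4,5,6,8 already taken and all letters distinct): W must equal 1, so W=1.
Step 8. [col 4: W + E ≡ X (mod 10)] in column 4 we have W+E≡X with carry-in 0; given W=1, X=8 and digits 1,2,3,4,5,6,8 already taken and all letters distinct, that pins E to 7 ⇒ E=7.
Step 9. [col 5: V + K ≡ P (mod 10)] column 5 reads V+K+carry(0)=P with V=4, K=6; with digits 1,2,3,4,5,6,7,8 already taken and all letters distinct, the only value for P is 0 ⇒ P=0.

Answer: A=3, E=7, H=5, K=6, P=0, Q=2, V=4, W=1, X=8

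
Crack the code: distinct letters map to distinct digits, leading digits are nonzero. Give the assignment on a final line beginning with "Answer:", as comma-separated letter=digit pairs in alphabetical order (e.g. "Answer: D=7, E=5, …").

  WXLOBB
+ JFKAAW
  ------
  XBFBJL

Step 1. [col 1: B + W ≡ L (mod 10)] several values work for L in column 1 (B + W ≡ L (mod 10), carry-in 0); try L=1 ⇒ L=1.
Step 2. [col 1: B + W ≡ L (mod 10)] column 1 (B + W ≡ L (mod 10), carry-in 0) doesn't pin W yet; pick W=3 and continue. So W=3.
Step 3. [col 1: B + W ≡ L (mod 10)] column 1: given W=3, L=1, carry-in 0, and digits 1,3 already taken and all letters distinct, B+W≡L (mod 10) forces B=8, so B=8.
Step 4. [col 2: B + A ≡ J (mod 10)] A=5 is one option consistent with column 2 (B + A ≡ J (mod 10), carry-in 1) — take it, so A=5.
Step 5. [col 2: B + A ≡ J (mod 10)] from column 2 (B=8, A=5, carry-in 1, digits 1,3,5,8 already taken and all letters distinct): J must equal 4. So J=4.
Step 6. [col 3: O + A ≡ B (mod 10)] from column 3 (A=5, B=8, carry-in 1, digits 1,3,4,5,8 already taken and all letters distinct): O must equal 2. So O=2.
Step 7. [col 4: L + K ≡ F (mod 10)] F=0 is one option consistent with column 4 (L + K ≡ F (mod 10), carry-in 0) — take it ⇒ F=0.
Step 8. [col 4: L + K ≡ F (mod 10)] column 4: given L=1, F=0, carry-in 0, and digits 0,1,2,3,4,5,8 already taken and all letters distinct, L+K≡F (mod 10) forces K=9. So K=9.
Step 9. [col 5: X + F ≡ B (mod 10)] column 5 reads X+F+carry(1)=B with F=0, B=8; with digits 0,1,2,3,4,5,8,9 already taken and all letters distinct, the only value for X is 7 ⇒ X=7.

Answer: A=5, B=8, F=0, J=4, K=9, L=1, O=2, W=3, X=7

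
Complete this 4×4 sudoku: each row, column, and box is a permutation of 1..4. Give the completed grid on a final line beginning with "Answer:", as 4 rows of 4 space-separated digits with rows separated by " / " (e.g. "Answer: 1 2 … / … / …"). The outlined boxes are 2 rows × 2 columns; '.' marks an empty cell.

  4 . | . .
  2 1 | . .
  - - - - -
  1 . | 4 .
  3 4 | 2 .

Step 1. [r2c3∈{3}] r2c3 has the single candidate 3, so r2c3=3.
Step 2. [r4c4∈{1}] r4c4 is down to just 1 ⇒ r4c4=1.
Step 3. [r1c2∈{3}] r1c2's peers cover all but 3. So r1c2=3.
Step 4. [r3c4∈{3}] nothing but 3 survives at r3c4, so r3c4=3.
Step 5. [r1c3∈{1}] only 1 remains possible at r1c3, so r1c3=1.
Step 6. [r2c4∈{4}] r2c4's peers cover all but 4, so r2c4=4.
Step 7. [r3c2∈{2}] nothing but 2 survives at r3c2 ⇒ r3c2=2.
Step 8. [r1c4∈{2}] r1c4 has the single candidate 2. So r1c4=2.

Answer: 4 3 1 2 / 2 1 3 4 / 1 2 4 3 / 3 4 2 1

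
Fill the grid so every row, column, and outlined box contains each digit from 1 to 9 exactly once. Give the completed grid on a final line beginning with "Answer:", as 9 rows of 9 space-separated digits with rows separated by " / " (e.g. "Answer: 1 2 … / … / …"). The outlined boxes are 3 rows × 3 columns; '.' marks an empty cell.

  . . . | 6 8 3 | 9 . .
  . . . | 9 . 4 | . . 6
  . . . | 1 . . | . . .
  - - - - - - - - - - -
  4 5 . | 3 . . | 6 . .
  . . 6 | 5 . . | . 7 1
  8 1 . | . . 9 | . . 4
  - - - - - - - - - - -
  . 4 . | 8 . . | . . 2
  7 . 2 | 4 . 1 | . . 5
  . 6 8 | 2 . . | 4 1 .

Step 1. [r2c7∈{1,2,3,5,7,8}] 1 has one home in col 7: r2c7. So r2c7=1.
Step 2. [r7c6∈{5,6,7}] r7c6 is the only open cell in col 6 admitting 6, so r7c6=6.
Step 3. [r1c9∈{7}] r1c9 is down to just 7 ⇒ r1c9=7.
Step 4. [r1c2∈{2}] only 2 remains possible at r1c2 ⇒ r1c2=2.
Step 5. [r5c1∈{2,3,9}] col 1 places 2 nowhere but r5c1, so r5c1=2.
Step 6. [r5c2∈{3,9}] row 5 places 9 nowhere but r5c2, so r5c2=9.
Step 7. [r8c2∈{3}] only 3 remains possible at r8c2 ⇒ r8c2=3.
Step 8. [r6c3∈{3,7}] 3 has one home in box 4: r6c3. So r6c3=3.
Step 9. [r4c3∈{7}] r4c3 is down to just 7. So r4c3=7.
Step 10. [r2c3∈{5}] only 5 remains possible at r2c3. So r2c3=5.
Step 11. [r1c8∈{4,5}] across row 1, 5 lands solely at r1c8 ⇒ r1c8=5.
Step 12. [r6c8∈{2}] nothing but 2 survives at r6c8. So r6c8=2.
Step 13. [r2c5∈{2,7}] across row 2, 2 lands solely at r2c5 ⇒ r2c5=2.
Step 14. [r8c7∈{8}] r8c7's peers cover all but 8, so r8c7=8.
Step 15. [r8c5∈{9}] r8c5 has the single candidate 9 ⇒ r8c5=9.
Step 16. [r3c8∈{3,4,8}] r3c8 is the only open cell in col 8 admitting 4 ⇒ r3c8=4.
Step 17. [r2c2∈{7,8}] across row 2, 7 lands solely at r2c2. So r2c2=7.
Step 18. [r2c8∈{3,8}] r2c8 is the only open cell in row 2 admitting 8 ⇒ r2c8=8.
Step 19. [r7c8∈{3,9}] in col 8, 3 fits only at r7c8. So r7c8=3.
Step 20. [r4c9∈{8,9}] col 9 places 8 nowhere but r4c9 ⇒ r4c9=8.
Step 21. [r3c9∈{3}] nothing but 3 survives at r3c9, so r3c9=3.
Step 22. [r9c5∈{3,5,7}] r9c5 is the only open cell in row 9 admitting 3, so r9c5=3.
Step 23. [r9c6∈{5,7}] row 9 places 7 nowhere but r9c6 ⇒ r9c6=7.
Step 24. [r3c3∈{9}] r3c3's peers cover all but 9 ⇒ r3c3=9.
Step 25. [r7c1∈{1,5,9}] r7c1 is the only open cell in row 7 admitting 9, so r7c1=9.
Step 26. [r3c5∈{5,7}] in row 3, 7 fits only at r3c5. So r3c5=7.
Step 27. [r7c3∈{1}] r7c3 has the single candidate 1 ⇒ r7c3=1.
Step 28. [r9c1∈{5}] nothing but 5 survives at r9c1 ⇒ r9c1=5.
Step 29. [r3c6∈{5}] r3c6 has the single candidate 5. So r3c6=5.
Step 30. [r8c8∈{6}] nothing but 6 survives at r8c8 ⇒ r8c8=6.
Step 31. [r3c7∈{2}] r3c7 is down to just 2. So r3c7=2.
Step 32. [r2c1∈{3}] only 3 remains possible at r2c1 ⇒ r2c1=3.
Step 33. [r4c5∈{1}] nothing but 1 survives at r4c5, so r4c5=1.
Step 34. [r6c5∈{6}] r6c5's peers cover all but 6, so r6c5=6.
Step 35. [r7c7∈{7}] r7c7 is down to just 7 ⇒ r7c7=7.
Step 36. [r1c1∈{1}] r1c1 has the single candidate 1 ⇒ r1c1=1.
Step 37. [r1c3∈{4}] r1c3's peers cover all but 4 ⇒ r1c3=4.
Step 38. [r5c7∈{3}] only 3 remains possible at r5c7 ⇒ r5c7=3.
Step 39. [r3c2∈{8}] r3c2 is down to just 8, so r3c2=8.
Step 40. [r5c6∈{8}] only 8 remains possible at r5c6. So r5c6=8.
Step 41. [r4c8∈{9}] r4c8 has the single candidate 9 ⇒ r4c8=9.
Step 42. [r3c1∈{6}] nothing but 6 survives at r3c1 ⇒ r3c1=6.
Step 43. [r7c5∈{5}] r7c5 is down to just 5. So r7c5=5.
Step 44. [r6c4∈{7}] only 7 remains possible at r6c4. So r6c4=7.
Step 45. [r4c6∈{2}] nothing but 2 survives at r4c6 ⇒ r4c6=2.
Step 46. [r5c5∈{4}] r5c5 is down to just 4, so r5c5=4.
Step 47. [r9c9∈{9}] r9c9 is down to just 9. So r9c9=9.
Step 48. [r6c7∈{5}] r6c7 has the single candidate 5 ⇒ r6c7=5.

Answer: 1 2 4 6 8 3 9 5 7 / 3 7 5 9 2 4 1 8 6 / 6 8 9 1 7 5 2 4 3 / 4 5 7 3 1 2 6 9 8 / 2 9 6 5 4 8 3 7 1 / 8 1 3 7 6 9 5 2 4 / 9 4 1 8 5 6 7 3 2 / 7 3 2 4 9 1 8 6 5 / 5 6 8 2 3 7 4 1 9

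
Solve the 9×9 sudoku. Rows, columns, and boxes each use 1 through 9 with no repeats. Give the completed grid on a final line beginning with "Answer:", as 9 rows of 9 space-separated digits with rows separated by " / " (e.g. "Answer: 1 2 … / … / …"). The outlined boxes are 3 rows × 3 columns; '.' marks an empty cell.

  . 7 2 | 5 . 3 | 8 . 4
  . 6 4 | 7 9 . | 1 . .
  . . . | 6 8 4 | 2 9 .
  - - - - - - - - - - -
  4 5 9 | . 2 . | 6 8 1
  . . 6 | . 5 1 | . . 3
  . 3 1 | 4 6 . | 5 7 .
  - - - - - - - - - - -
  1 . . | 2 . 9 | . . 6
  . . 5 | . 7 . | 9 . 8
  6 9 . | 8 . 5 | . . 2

Step 1. [r2c8∈{3,5}] r2c8 is the only open cell in box 3 admitting 3, so r2c8=3.
Step 2. [r6c1∈{2,8}] across row 6, 2 lands solely at r6c1 ⇒ r6c1=2.
Step 3. [r8c1∈{3}] r8c1's peers cover all but 3 ⇒ r8c1=3.
Step 4. [r5c7∈{4}] r5c7 is down to just 4, so r5c7=4.
Step 5. [r9c3∈{7}] r9c3 has the single candidate 7, so r9c3=7.
Step 6. [r8c4∈{1}] nothing but 1 survives at r8c4, so r8c4=1.
Step 7. [r8c8∈{4}] r8c8's peers cover all but 4, so r8c8=4.
Step 8. [r5c2∈{8}] r5c2's peers cover all but 8, so r5c2=8.
Step 9. [r9c7∈{3}] only 3 remains possible at r9c7 ⇒ r9c7=3.
Step 10. [r3c1∈{5}] only 5 remains possible at r3c1, so r3c1=5.
Step 11. [r9c5∈{4}] r9c5's peers cover all but 4. So r9c5=4.
Step 12. [r2c1∈{8}] r2c1 has the single candidate 8. So r2c1=8.
Step 13. [r7c7∈{7}] r7c7 is down to just 7 ⇒ r7c7=7.
Step 14. [r7c3∈{8}] only 8 remains possible at r7c3. So r7c3=8.
Step 15. [r1c1∈{9}] r1c1 has the single candidate 9 ⇒ r1c1=9.
Step 16. [r3c3∈{3}] r3c3 is down to just 3. So r3c3=3.
Step 17. [r5c1∈{7}] r5c1 has the single candidate 7, so r5c1=7.
Step 18. [r6c9∈{9}] only 9 remains possible at r6c9. So r6c9=9.
Step 19. [r1c8∈{6}] r1c8's peers cover all but 6. So r1c8=6.
Step 20. [r5c8∈{2}] only 2 remains possible at r5c8 ⇒ r5c8=2.
Step 21. [r7c8∈{5}] r7c8's peers cover all but 5. So r7c8=5.
Step 22. [r3c2∈{1}] only 1 remains possible at r3c2 ⇒ r3c2=1.
Step 23. [r2c6∈{2}] r2c6's peers cover all but 2. So r2c6=2.
Step 24. [r2c9∈{5}] only 5 remains possible at r2c9. So r2c9=5.
Step 25. [r5c4∈{9}] r5c4's peers cover all but 9 ⇒ r5c4=9.
Step 26. [r8c2∈{2}] only 2 remains possible at r8c2. So r8c2=2.
Step 27. [r9c8∈{1}] r9c8 has the single candidate 1. So r9c8=1.
Step 28. [r3c9∈{7}] r3c9 has the single candidate 7. So r3c9=7.
Step 29. [r6c6∈{8}] r6c6 is down to just 8, so r6c6=8.
Step 30. [r8c6∈{6}] nothing but 6 survives at r8c6 ⇒ r8c6=6.
Step 31. [r7c2∈{4}] r7c2's peers cover all but 4. So r7c2=4.
Step 32. [r1c5∈{1}] only 1 remains possible at r1c5. So r1c5=1.
Step 33. [r7c5∈{3}] r7c5 has the single candidate 3, so r7c5=3.
Step 34. [r4c6∈{7}] r4c6 has the single candidate 7. So r4c6=7.
Step 35. [r4c4∈{3}] nothing but 3 survives at r4c4, so r4c4=3.

Answer: 9 7 2 5 1 3 8 6 4 / 8 6 4 7 9 2 1 3 5 / 5 1 3 6 8 4 2 9 7 / 4 5 9 3 2 7 6 8 1 / 7 8 6 9 5 1 4 2 3 / 2 3 1 4 6 8 5 7 9 / 1 4 8 2 3 9 7 5 6 / 3 2 5 1 7 6 9 4 8 / 6 9 7 8 4 5 3 1 2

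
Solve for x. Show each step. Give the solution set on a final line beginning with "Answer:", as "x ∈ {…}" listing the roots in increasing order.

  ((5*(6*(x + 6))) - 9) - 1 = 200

Step 1. [((5*(6*(x + 6))) - 9) - 1 = 200] peel the -1: add 1 from each side. So sub: (5*(6*(x + 6))) - 9 = 201.
Step 2. [(5*(6*(x + 6))) - 9 = 201] 9 comes off first (add 9) ⇒ sub: 5*(6*(x + 6)) = 210.
Step 3. [5*(6*(x + 6)) = 210] leading coefficient 5: divide by 5. So div: 6*(x + 6) = 42.
Step 4. [6*(x + 6) = 42] 6·(inner) — divide through by 6. So div: x + 6 = 7.
Step 5. [x + 6 = 7] peel the +6: subtract 6 from each side ⇒ sub: x = 1.

Answer: x ∈ {1}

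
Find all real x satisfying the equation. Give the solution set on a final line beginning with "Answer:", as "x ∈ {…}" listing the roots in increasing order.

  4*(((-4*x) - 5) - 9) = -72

Step 1. [4*(((-4*x) - 5) - 9) = -72] leading coefficient 4: divide by 4, so div: ((-4*x) - 5) - 9 = -18.
Step 2. [((-4*x) - 5) - 9 = -18] -9 is outermost — add 9 both sides, so sub: (-4*x) - 5 = -9.
Step 3. [(-4*x) - 5 = -9] add 5: x sits inside (… - 5) ⇒ sub: -4*x = -4.
Step 4. [-4*x = -4] LHS = -4·(…); ÷-4 both sides. So div: x = 1.

Answer: x ∈ {1}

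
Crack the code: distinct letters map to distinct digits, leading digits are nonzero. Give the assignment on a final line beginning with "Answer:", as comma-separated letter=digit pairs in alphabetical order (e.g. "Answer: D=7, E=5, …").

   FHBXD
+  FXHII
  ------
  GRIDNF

Step 1. [col 1: D + I ≡ F (mod 10)] F=8 is one option consistent with column 1 (D + I ≡ F (mod 10), carry-in 0) — take it ⇒ F=8.
Step 2. [col 1: D + I ≡ F (mod 10)] several values work for D in column 1 (D + I ≡ F (mod 10), carry-in 0); try D=5, so D=5.
Step 3. [G] G is the leading digit of a 6-digit sum of two 5-digit numbers; the final carry is exactly 1 ⇒ G=1.
Step 4. [col 1: D + I ≡ F (mod 10)] from column 1 (D=5, F=8, carry-in 0, digits 1,5,8 already taken and all letters distinct): I must equal 3 ⇒ I=3.
Step 5. [col 2: X + I ≡ N (mod 10)] column 2 (X + I ≡ N (mod 10), carry-in 0) doesn't pin X yet; pick X=9 and continue, so X=9.
Step 6. [col 2: X + I ≡ N (mod 10)] in column 2 we have X+I≡N with carry-in 0; given X=9, I=3 and digits 1,3,5,8,9 already taken and all letters distinct, that pins N to 2. So N=2.
Step 7. [col 3: B + H ≡ D (mod 10)] column 3 (B + H ≡ D (mod 10), carry-in 1) doesn't pin H yet; pick H=4 and continue ⇒ H=4.
Step 8. [col 3: B + H ≡ D (mod 10)] column 3: given H=4, D=5, carry-in 1, and digits 1,2,3,4,5,8,9 already taken and all letters distinct, B+H≡D (mod 10) forces B=0, so B=0.
Step 9. [col 5: F + F ≡ R (mod 10)] column 5: given F=8, carry-in 1, and digits 0,1,2,3,4,5,8,9 already taken and all letters distinct, F+F≡R (mod 10) forces R=7, so R=7.

Answer: B=0, D=5, F=8, G=1, H=4, I=3, N=2, R=7, X=9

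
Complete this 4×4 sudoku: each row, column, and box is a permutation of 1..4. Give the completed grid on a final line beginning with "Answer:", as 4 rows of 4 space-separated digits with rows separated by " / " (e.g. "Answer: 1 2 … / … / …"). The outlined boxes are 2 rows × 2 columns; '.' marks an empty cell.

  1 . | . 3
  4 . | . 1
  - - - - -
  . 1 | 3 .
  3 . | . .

Step 1. [r4c2∈{2,4}] col 2 places 4 nowhere but r4c2 ⇒ r4c2=4.
Step 2. [r2c3∈{2}] nothing but 2 survives at r2c3. So r2c3=2.
Step 3. [r3c4∈{2,4}] across row 3, 4 lands solely at r3c4 ⇒ r3c4=4.
Step 4. [r4c3∈{1}] r4c3 has the single candidate 1, so r4c3=1.
Step 5. [r4c4∈{2}] r4c4's peers cover all but 2 ⇒ r4c4=2.
Step 6. [r3c1∈{2}] r3c1 is down to just 2 ⇒ r3c1=2.
Step 7. [r2c2∈{3}] nothing but 3 survives at r2c2, so r2c2=3.
Step 8. [r1c2∈{2}] r1c2 has the single candidate 2. So r1c2=2.
Step 9. [r1c3∈{4}] r1c3's peers cover all but 4. So r1c3=4.

Answer: 1 2 4 3 / 4 3 2 1 / 2 1 3 4 / 3 4 1 2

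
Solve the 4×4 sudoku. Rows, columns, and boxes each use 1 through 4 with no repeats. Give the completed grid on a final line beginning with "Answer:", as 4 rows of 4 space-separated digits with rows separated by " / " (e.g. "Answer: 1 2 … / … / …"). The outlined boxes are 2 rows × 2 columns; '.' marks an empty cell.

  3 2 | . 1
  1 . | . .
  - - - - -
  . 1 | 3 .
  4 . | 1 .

Step 1. [r3c4∈{2,4}] 4 has one home in row 3: r3c4. So r3c4=4.
Step 2. [r2c3∈{2,4}] r2c3 is the only open cell in col 3 admitting 2, so r2c3=2.
Step 3. [r4c2∈{3}] r4c2's peers cover all but 3. So r4c2=3.
Step 4. [r2c2∈{4}] r2c2 has the single candidate 4 ⇒ r2c2=4.
Step 5. [r2c4∈{3}] r2c4's peers cover all but 3. So r2c4=3.
Step 6. [r4c4∈{2}] only 2 remains possible at r4c4 ⇒ r4c4=2.
Step 7. [r1c3∈{4}] only 4 remains possible at r1c3 ⇒ r1c3=4.
Step 8. [r3c1∈{2}] r3c1 has the single candidate 2. So r3c1=2.

Answer: 3 2 4 1 / 1 4 2 3 / 2 1 3 4 / 4 3 1 2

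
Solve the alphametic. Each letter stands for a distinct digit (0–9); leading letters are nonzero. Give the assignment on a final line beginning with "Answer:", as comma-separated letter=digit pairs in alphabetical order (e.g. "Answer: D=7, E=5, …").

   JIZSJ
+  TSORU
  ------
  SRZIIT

Step 1. [col 1: J + U ≡ T (mod 10)] several values work for J in column 1 (J + U ≡ T (mod 10), carry-in 0); try J=7, so J=7.
Step 2. [col 1: J + U ≡ T (mod 10)] U=6 is one option consistent with column 1 (J + U ≡ T (mod 10), carry-in 0) — take it. So U=6.
Step 3. [col 1: J + U ≡ T (mod 10)] from column 1 (J=7, U=6, carry-in 0, digits 6,7 already taken and all letters distinct): T must equal 3 ⇒ T=3.
Step 4. [col 2: S + R ≡ I (mod 10)] column 2 (S + R ≡ I (mod 10), carry-in 1) doesn't pin S yet; pick S=1 and continue, so S=1.
Step 5. [col 2: S + R ≡ I (mod 10)] column 2 (S + R ≡ I (mod 10), carry-in 1) doesn't pin R yet; pick R=0 and continue, so R=0.
Step 6. [col 2: S + R ≡ I (mod 10)] column 2: given S=1, R=0, carry-in 1, and digits 0,1,3,6,7 already taken and all letters distinct, S+R≡I (mod 10) forces I=2. So I=2.
Step 7. [col 3: Z + O ≡ I (mod 10)] no forcing yet in column 3 (carry-in 0); Z=4 is free and consistent — try it ⇒ Z=4.
Step 8. [col 3: Z + O ≡ I (mod 10)] column 3: given Z=4, I=2, carry-in 0, and digits 0,1,2,3,4,6,7 already taken and all letters distinct, Z+O≡I (mod 10) forces O=8 ⇒ O=8.

Answer: I=2, J=7, O=8, R=0, S=1, T=3, U=6, Z=4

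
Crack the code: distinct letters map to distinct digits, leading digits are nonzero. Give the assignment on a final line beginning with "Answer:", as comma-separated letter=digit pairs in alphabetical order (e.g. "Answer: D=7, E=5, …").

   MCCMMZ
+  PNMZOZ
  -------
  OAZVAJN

Step 1. [O] O is the leading digit of a 7-digit sum of two 6-digit numbers; the final carry is exactly 1 ⇒ O=1.
Step 2. [col 1: Z + Z ≡ N (mod 10)] no forcing yet in column 1 (carry-in 0); N=8 is free and consistent — try it. So N=8.
Step 3. [col 1: Z + Z ≡ N (mod 10)] Z=4 is one option consistent with column 1 (Z + Z ≡ N (mod 10), carry-in 0) — take it. So Z=4.
Step 4. [col 2: M + O ≡ J (mod 10)] several values work for J in column 2 (M + O ≡ J (mod 10), carry-in 0); try J=7, so J=7.
Step 5. [col 2: M + O ≡ J (mod 10)] from column 2 (O=1, J=7, carry-in 0, digits 1,4,7,8 already taken and all letters distinct): M must equal 6 ⇒ M=6.
Step 6. [col 3: M + Z ≡ A (mod 10)] column 3 reads M+Z+carry(0)=A with M=6, Z=4; with digits 1,4,6,7,8 already taken and all letters distinct, the only value for A is 0, so A=0.
Step 7. [col 4: C + M ≡ V (mod 10)] no forcing yet in column 4 (carry-in 1); V=2 is free and consistent — try it, so V=2.
Step 8. [col 4: C + M ≡ V (mod 10)] from column 4 (M=6, V=2, carry-in 1, digits 0,1,2,4,6,7,8 already taken and all letters distinct): C must equal 5. So C=5.
Step 9. [col 6: M + P ≡ A (mod 10)] column 6 reads M+P+carry(1)=A with M=6, A=0; with digits 0,1,2,4,5,6,7,8 already taken and all letters distinct, the only value for P is 3, so P=3.

Answer: A=0, C=5, J=7, M=6, N=8, O=1, P=3, V=2, Z=4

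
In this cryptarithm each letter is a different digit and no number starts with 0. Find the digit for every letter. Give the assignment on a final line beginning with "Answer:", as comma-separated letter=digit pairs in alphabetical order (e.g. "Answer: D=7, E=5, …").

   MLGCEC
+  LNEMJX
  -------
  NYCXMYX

Step 1. [N] N is the leading digit of a 7-digit sum of two 6-digit numbers; the final carry is exactly 1. So N=1.
Step 2. [col 1: C + X ≡ X (mod 10)] from column 1 (nothing yet, carry-in 0, digits 1 already taken and all letters distinct): C must equal 0. So C=0.
Step 3. [col 1: C + X ≡ X (mod 10)] no forcing yet in column 1 (carry-in 0); X=3 is free and consistent — try it. So X=3.
Step 4. [col 2: E + J ≡ Y (mod 10)] no forcing yet in column 2 (carry-in 0); J=2 is free and consistent — try it ⇒ J=2.
Step 5. [col 2: E + J ≡ Y (mod 10)] Y=6 is one option consistent with column 2 (E + J ≡ Y (mod 10), carry-in 0) — take it, so Y=6.
Step 6. [col 2: E + J ≡ Y (mod 10)] in column 2 we have E+J≡Y with carry-in 0; given J=2, Y=6 and digits 0,1,2,3,6 already taken and all letters distinct, that pins E to 4. So E=4.
Step 7. [col 3: C + M ≡ M (mod 10)] M=7 is one option consistent with column 3 (C + M ≡ M (mod 10), carry-in 0) — take it ⇒ M=7.
Step 8. [col 4: G + E ≡ X (mod 10)] from column 4 (E=4, X=3, carry-in 0, digits 0,1,2,3,4,6,7 already taken and all letters distinct): G must equal 9 ⇒ G=9.
Step 9. [col 5: L + N ≡ C (mod 10)] from column 5 (N=1, C=0, carry-in 1, digits 0,1,2,3,4,6,7,9 already taken and all letters distinct): L must equal 8, so L=8.

Answer: C=0, E=4, G=9, J=2, L=8, M=7, N=1, X=3, Y=6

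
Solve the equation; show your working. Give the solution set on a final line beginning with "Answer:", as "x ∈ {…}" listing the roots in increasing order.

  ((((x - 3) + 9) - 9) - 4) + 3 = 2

Step 1. [((((x - 3) + 9) - 9) - 4) + 3 = 2] subtract 3: x sits inside (… + 3) ⇒ sub: (((x - 3) + 9) - 9) - 4 = -1.
Step 2. [(((x - 3) + 9) - 9) - 4 = -1] -4 is outermost — add 4 both sides. So sub: ((x - 3) + 9) - 9 = 3.
Step 3. [((x - 3) + 9) - 9 = 3] -9 is outermost — add 9 both sides, so sub: (x - 3) + 9 = 12.
Step 4. [(x - 3) + 9 = 12] +9 is outermost — subtract 9 both sides. So sub: x - 3 = 3.
Step 5. [x - 3 = 3] add 3: x sits inside (… - 3) ⇒ sub: x = 6.

Answer: x ∈ {6}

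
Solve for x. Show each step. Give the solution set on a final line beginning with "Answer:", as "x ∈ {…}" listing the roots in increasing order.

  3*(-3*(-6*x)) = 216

Step 1. [3*(-3*(-6*x)) = 216] 3·(inner) — divide through by 3, so div: -3*(-6*x) = 72.
Step 2. [-3*(-6*x) = 72] divide by the outer -3 ⇒ div: -6*x = -24.
Step 3. [-6*x = -24] -6 out front; divide by -6 ⇒ div: x = 4.

Answer: x ∈ {4}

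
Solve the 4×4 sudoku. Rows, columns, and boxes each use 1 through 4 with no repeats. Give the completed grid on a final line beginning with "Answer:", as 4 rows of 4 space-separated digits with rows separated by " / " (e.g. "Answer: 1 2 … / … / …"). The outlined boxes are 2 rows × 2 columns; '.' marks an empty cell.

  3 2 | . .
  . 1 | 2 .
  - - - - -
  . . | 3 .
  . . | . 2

Step 1. [r3c2∈{4}] only 4 remains possible at r3c2. So r3c2=4.
Step 2. [r3c4∈{1}] r3c4 is down to just 1, so r3c4=1.
Step 3. [r1c4∈{4}] nothing but 4 survives at r1c4, so r1c4=4.
Step 4. [r4c2∈{3}] only 3 remains possible at r4c2 ⇒ r4c2=3.
Step 5. [r2c4∈{3}] r2c4 has the single candidate 3, so r2c4=3.
Step 6. [r1c3∈{1}] nothing but 1 survives at r1c3, so r1c3=1.
Step 7. [r2c1∈{4}] r2c1 has the single candidate 4, so r2c1=4.
Step 8. [r4c3∈{4}] nothing but 4 survives at r4c3. So r4c3=4.
Step 9. [r3c1∈{2}] nothing but 2 survives at r3c1 ⇒ r3c1=2.
Step 10. [r4c1∈{1}] only 1 remains possible at r4c1, so r4c1=1.

Answer: 3 2 1 4 / 4 1 2 3 / 2 4 3 1 / 1 3 4 2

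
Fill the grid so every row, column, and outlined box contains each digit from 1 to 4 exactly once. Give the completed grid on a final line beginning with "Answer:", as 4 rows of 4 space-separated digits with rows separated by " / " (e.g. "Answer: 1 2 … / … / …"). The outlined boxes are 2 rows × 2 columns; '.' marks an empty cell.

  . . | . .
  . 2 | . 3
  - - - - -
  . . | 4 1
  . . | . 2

Step 1. [r3c2∈{3}] nothing but 3 survives at r3c2. So r3c2=3.
Step 2. [r2c1∈{1,4}] row 2 places 4 nowhere but r2c1, so r2c1=4.
Step 3. [r1c2∈{1}] nothing but 1 survives at r1c2, so r1c2=1.
Step 4. [r3c1∈{2}] only 2 remains possible at r3c1 ⇒ r3c1=2.
Step 5. [r2c3∈{1}] only 1 remains possible at r2c3 ⇒ r2c3=1.
Step 6. [r4c2∈{4}] r4c2's peers cover all but 4, so r4c2=4.
Step 7. [r4c1∈{1}] r4c1 has the single candidate 1. So r4c1=1.
Step 8. [r1c3∈{2}] r1c3 is down to just 2 ⇒ r1c3=2.
Step 9. [r4c3∈{3}] nothing but 3 survives at r4c3. So r4c3=3.
Step 10. [r1c1∈{3}] nothing but 3 survives at r1c1 ⇒ r1c1=3.
Step 11. [r1c4∈{4}] nothing but 4 survives at r1c4. So r1c4=4.

Answer: 3 1 2 4 / 4 2 1 3 / 2 3 4 1 / 1 4 3 2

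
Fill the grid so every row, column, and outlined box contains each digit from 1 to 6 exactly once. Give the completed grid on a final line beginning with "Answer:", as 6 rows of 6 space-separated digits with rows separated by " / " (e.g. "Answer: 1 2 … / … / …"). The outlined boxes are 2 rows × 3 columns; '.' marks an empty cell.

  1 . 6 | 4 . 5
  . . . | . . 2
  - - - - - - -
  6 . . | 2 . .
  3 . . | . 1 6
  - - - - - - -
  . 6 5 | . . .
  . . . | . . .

Step 1. [r1c5∈{3}] r1c5's peers cover all but 3, so r1c5=3.
Step 2. [r2c4∈{1,6}] row 2 places 1 nowhere but r2c4 ⇒ r2c4=1.
Step 3. [r6c4∈{3,5,6}] r6c4 is the only open cell in col 4 admitting 6 ⇒ r6c4=6.
Step 4. [r3c6∈{3,4}] in row 3, 3 fits only at r3c6, so r3c6=3.
Step 5. [r3c5∈{4,5}] in box 4, 4 fits only at r3c5, so r3c5=4.
Step 6. [r3c2∈{1,5}] row 3 places 5 nowhere but r3c2. So r3c2=5.
Step 7. [r6c2∈{1,2,3,4}] col 2 places 1 nowhere but r6c2. So r6c2=1.
Step 8. [r6c3∈{2,3,4}] across row 6, 3 lands solely at r6c3, so r6c3=3.
Step 9. [r2c3∈{4}] r2c3's peers cover all but 4, so r2c3=4.
Step 10. [r6c6∈{4}] only 4 remains possible at r6c6. So r6c6=4.
Step 11. [r5c5∈{2}] nothing but 2 survives at r5c5 ⇒ r5c5=2.
Step 12. [r1c2∈{2}] r1c2 has the single candidate 2. So r1c2=2.
Step 13. [r2c5∈{6}] r2c5's peers cover all but 6, so r2c5=6.
Step 14. [r2c2∈{3}] r2c2 is down to just 3 ⇒ r2c2=3.
Step 15. [r6c1∈{2}] r6c1 has the single candidate 2, so r6c1=2.
Step 16. [r5c1∈{4}] nothing but 4 survives at r5c1, so r5c1=4.
Step 17. [r4c3∈{2}] only 2 remains possible at r4c3. So r4c3=2.
Step 18. [r2c1∈{5}] nothing but 5 survives at r2c1 ⇒ r2c1=5.
Step 19. [r4c2∈{4}] r4c2 is down to just 4 ⇒ r4c2=4.
Step 20. [r3c3∈{1}] r3c3's peers cover all but 1. So r3c3=1.
Step 21. [r5c4∈{3}] r5c4's peers cover all but 3. So r5c4=3.
Step 22. [r4c4∈{5}] r4c4's peers cover all but 5, so r4c4=5.
Step 23. [r5c6∈{1}] r5c6's peers cover all but 1, so r5c6=1.
Step 24. [r6c5∈{5}] only 5 remains possible at r6c5, so r6c5=5.

Answer: 1 2 6 4 3 5 / 5 3 4 1 6 2 / 6 5 1 2 4 3 / 3 4 2 5 1 6 / 4 6 5 3 2 1 / 2 1 3 6 5 4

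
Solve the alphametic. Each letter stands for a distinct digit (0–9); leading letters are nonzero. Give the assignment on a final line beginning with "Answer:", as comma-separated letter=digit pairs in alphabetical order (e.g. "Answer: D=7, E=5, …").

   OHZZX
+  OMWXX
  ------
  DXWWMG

Step 1. [col 1: X + X ≡ G (mod 10)] G=8 is one option consistent with column 1 (X + X ≡ G (mod 10), carry-in 0) — take it, so G=8.
Step 2. [D] adding two 5-digit numbers gives at most 5+1 digits, and here it does — D is that final carry and must be 1. So D=1.
Step 3. [col 1: X + X ≡ G (mod 10)] no forcing yet in column 1 (carry-in 0); X=4 is free and consistent — try it ⇒ X=4.
Step 4. [col 2: Z + X ≡ M (mod 10)] several values work for M in column 2 (Z + X ≡ M (mod 10), carry-in 0); try M=3. So M=3.
Step 5. [col 2: Z + X ≡ M (mod 10)] in column 2 we have Z+X≡M with carry-in 0; given X=4, M=3 and digits 1,3,4,8 already taken and all letters distinct, that pins Z to 9 ⇒ Z=9.
Step 6. [col 3: Z + W ≡ W (mod 10)] column 3 (Z + W ≡ W (mod 10), carry-in 1) doesn't pin W yet; pick W=6 and continue, so W=6.
Step 7. [col 4: H + M ≡ W (mod 10)] from column 4 (M=3, W=6, carry-in 1, digits 1,3,4,6,8,9 already taken and all letters distinct): H must equal 2 ⇒ H=2.
Step 8. [col 5: O + O ≡ X (mod 10)] column 5: given X=4, carry-in 0, and digits 1,2,3,4,6,8,9 already taken and all letters distinct, O+O≡X (mod 10) forces O=7. So O=7.

Answer: D=1, G=8, H=2, M=3, O=7, W=6, X=4, Z=9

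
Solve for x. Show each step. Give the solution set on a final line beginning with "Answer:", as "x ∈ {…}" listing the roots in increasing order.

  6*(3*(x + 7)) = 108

Step 1. [6*(3*(x + 7)) = 108] 6·(inner) — divide through by 6. So div: 3*(x + 7) = 18.
Step 2. [3*(x + 7) = 18] LHS = 3·(…); ÷3 both sides ⇒ div: x + 7 = 6.
Step 3. [x + 7 = 6] peel the +7: subtract 7 from each side. So sub: x = -1.

Answer: x ∈ {-1}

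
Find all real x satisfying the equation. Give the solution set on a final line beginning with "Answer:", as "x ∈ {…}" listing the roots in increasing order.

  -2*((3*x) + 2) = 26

Step 1. [-2*((3*x) + 2) = 26] -2 out front; divide by -2, so div: (3*x) + 2 = -13.
Step 2. [(3*x) + 2 = -13] +2 is outermost — subtract 2 both sides ⇒ sub: 3*x = -15.
Step 3. [3*x = -15] divide by the outer 3 ⇒ div: x = -5.

Answer: x ∈ {-5}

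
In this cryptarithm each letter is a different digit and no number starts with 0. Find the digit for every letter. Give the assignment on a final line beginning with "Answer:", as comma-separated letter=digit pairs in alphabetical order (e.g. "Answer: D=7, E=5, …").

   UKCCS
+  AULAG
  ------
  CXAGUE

Step 1. [col 1: S + G ≡ E (mod 10)] several values work for E in column 1 (S + G ≡ E (mod 10), carry-in 0); try E=8, so E=8.
Step 2. [col 1: S + G ≡ E (mod 10)] S=5 is one option consistent with column 1 (S + G ≡ E (mod 10), carry-in 0) — take it. So S=5.
Step 3. [col 1: S + G ≡ E (mod 10)] column 1 reads S+G+carry(0)=E with S=5, E=8; with digits 5,8 already taken and all letters distinct, the only value for G is 3. So G=3.
Step 4. [col 2: C + A ≡ U (mod 10)] several values work for A in column 2 (C + A ≡ U (mod 10), carry-in 0); try A=6, so A=6.
Step 5. [col 2: C + A ≡ U (mod 10)] no forcing yet in column 2 (carry-in 0); U=7 is free and consistent — try it ⇒ U=7.
Step 6. [col 2: C + A ≡ U (mod 10)] in column 2 we have C+A≡U with carry-in 0; given A=6, U=7 and digits 3,5,6,7,8 already taken and all letters distinct, that pins C to 1 ⇒ C=1.
Step 7. [col 3: C + L ≡ G (mod 10)] column 3 reads C+L+carry(0)=G with C=1, G=3; with digits 1,3,5,6,7,8 already taken and all letters distinct, the only value for L is 2. So L=2.
Step 8. [col 4: K + U ≡ A (mod 10)] column 4 reads K+U+carry(0)=A with U=7, A=6; with digits 1,2,3,5,6,7,8 already taken and all letters distinct, the only value for K is 9. So K=9.
Step 9. [col 5: U + A ≡ X (mod 10)] column 5 reads U+A+carry(1)=X with U=7, A=6; with digits 1,2,3,5,6,7,8,9 already taken and all letters distinct, the only value for X is 4. So X=4.

Answer: A=6, C=1, E=8, G=3, K=9, L=2, S=5, U=7, X=4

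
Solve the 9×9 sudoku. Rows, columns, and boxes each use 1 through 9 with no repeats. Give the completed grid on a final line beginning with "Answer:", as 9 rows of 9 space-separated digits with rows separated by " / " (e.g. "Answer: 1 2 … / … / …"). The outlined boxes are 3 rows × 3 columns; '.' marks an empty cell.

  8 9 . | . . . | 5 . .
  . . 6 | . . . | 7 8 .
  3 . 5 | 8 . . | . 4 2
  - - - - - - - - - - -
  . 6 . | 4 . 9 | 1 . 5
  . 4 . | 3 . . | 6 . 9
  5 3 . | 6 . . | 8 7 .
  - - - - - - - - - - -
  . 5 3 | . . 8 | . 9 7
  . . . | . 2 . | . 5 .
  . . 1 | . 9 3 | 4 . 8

Step 1. [r6c5∈{1}] only 1 remains possible at r6c5 ⇒ r6c5=1.
Step 2. [r1c8∈{1,3,6}] across col 8, 1 lands solely at r1c8 ⇒ r1c8=1.
Step 3. [r5c8∈{2}] only 2 remains possible at r5c8. So r5c8=2.
Step 4. [r8c9∈{1,3,6}] in col 9, 1 fits only at r8c9 ⇒ r8c9=1.
Step 5. [r8c4∈{7}] nothing but 7 survives at r8c4. So r8c4=7.
Step 6. [r1c4∈{2}] r1c4 has the single candidate 2 ⇒ r1c4=2.
Step 7. [r1c9∈{3,6}] 6 has one home in col 9: r1c9 ⇒ r1c9=6.
Step 8. [r8c1∈{4,6,9}] 9 has one home in col 1: r8c1 ⇒ r8c1=9.
Step 9. [r1c5∈{3,4,7}] r1c5 is the only open cell in row 1 admitting 3. So r1c5=3.
Step 10. [r8c6∈{4,6}] row 8 places 6 nowhere but r8c6 ⇒ r8c6=6.
Step 11. [r8c3∈{4,8}] in row 8, 4 fits only at r8c3, so r8c3=4.
Step 12. [r1c3∈{7}] r1c3 has the single candidate 7 ⇒ r1c3=7.
Step 13. [r2c1∈{1,2,4}] r2c1 is the only open cell in col 1 admitting 4, so r2c1=4.
Step 14. [r2c5∈{5}] r2c5 is down to just 5 ⇒ r2c5=5.
Step 15. [r2c6∈{1}] r2c6 has the single candidate 1 ⇒ r2c6=1.
Step 16. [r3c6∈{7}] nothing but 7 survives at r3c6, so r3c6=7.
Step 17. [r7c1∈{2,6}] r7c1 is the only open cell in row 7 admitting 6 ⇒ r7c1=6.
Step 18. [r9c2∈{2,7}] r9c2 is the only open cell in col 2 admitting 7. So r9c2=7.
Step 19. [r5c3∈{8}] nothing but 8 survives at r5c3. So r5c3=8.
Step 20. [r5c5∈{7}] r5c5 has the single candidate 7 ⇒ r5c5=7.
Step 21. [r4c3∈{2}] r4c3 has the single candidate 2. So r4c3=2.
Step 22. [r4c5∈{8}] only 8 remains possible at r4c5 ⇒ r4c5=8.
Step 23. [r7c4∈{1}] r7c4 is down to just 1, so r7c4=1.
Step 24. [r8c7∈{3}] r8c7 has the single candidate 3 ⇒ r8c7=3.
Step 25. [r4c8∈{3}] r4c8 has the single candidate 3 ⇒ r4c8=3.
Step 26. [r4c1∈{7}] r4c1's peers cover all but 7. So r4c1=7.
Step 27. [r9c1∈{2}] only 2 remains possible at r9c1. So r9c1=2.
Step 28. [r3c2∈{1}] r3c2's peers cover all but 1 ⇒ r3c2=1.
Step 29. [r6c3∈{9}] nothing but 9 survives at r6c3. So r6c3=9.
Step 30. [r6c9∈{4}] only 4 remains possible at r6c9, so r6c9=4.
Step 31. [r5c6∈{5}] r5c6 is down to just 5. So r5c6=5.
Step 32. [r2c4∈{9}] nothing but 9 survives at r2c4 ⇒ r2c4=9.
Step 33. [r9c8∈{6}] r9c8 is down to just 6 ⇒ r9c8=6.
Step 34. [r7c7∈{2}] r7c7 has the single candidate 2, so r7c7=2.
Step 35. [r2c9∈{3}] r2c9 is down to just 3 ⇒ r2c9=3.
Step 36. [r8c2∈{8}] r8c2 has the single candidate 8 ⇒ r8c2=8.
Step 37. [r3c7∈{9}] nothing but 9 survives at r3c7. So r3c7=9.
Step 38. [r3c5∈{6}] only 6 remains possible at r3c5 ⇒ r3c5=6.
Step 39. [r7c5∈{4}] r7c5 is down to just 4 ⇒ r7c5=4.
Step 40. [r5c1∈{1}] r5c1 is down to just 1 ⇒ r5c1=1.
Step 41. [r2c2∈{2}] only 2 remains possible at r2c2, so r2c2=2.
Step 42. [r1c6∈{4}] r1c6 is down to just 4. So r1c6=4.
Step 43. [r9c4∈{5}] only 5 remains possible at r9c4 ⇒ r9c4=5.
Step 44. [r6c6∈{2}] r6c6 is down to just 2, so r6c6=2.

Answer: 8 9 7 2 3 4 5 1 6 / 4 2 6 9 5 1 7 8 3 / 3 1 5 8 6 7 9 4 2 / 7 6 2 4 8 9 1 3 5 / 1 4 8 3 7 5 6 2 9 / 5 3 9 6 1 2 8 7 4 / 6 5 3 1 4 8 2 9 7 / 9 8 4 7 2 6 3 5 1 / 2 7 1 5 9 3 4 6 8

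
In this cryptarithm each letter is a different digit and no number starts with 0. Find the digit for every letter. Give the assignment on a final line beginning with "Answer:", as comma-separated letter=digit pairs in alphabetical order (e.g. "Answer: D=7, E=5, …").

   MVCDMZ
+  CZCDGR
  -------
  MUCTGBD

Step 1. [M] M is the leading digit of a 7-digit sum of two 6-digit numbers; the final carry is exactly 1. So M=1.
Step 2. [col 1: Z + R ≡ D (mod 10)] R=7 is one option consistent with column 1 (Z + R ≡ D (mod 10), carry-in 0) — take it. So R=7.
Step 3. [col 1: Z + R ≡ D (mod 10)] Z=5 is one option consistent with column 1 (Z + R ≡ D (mod 10), carry-in 0) — take it, so Z=5.
Step 4. [col 1: Z + R ≡ D (mod 10)] in column 1 we have Z+R≡D with carry-in 0; given Z=5, R=7 and digits 1,5,7 already taken and all letters distinct, that pins D to 2, so D=2.
Step 5. [col 2: M + G ≡ B (mod 10)] no forcing yet in column 2 (carry-in 1); G=4 is free and consistent — try it, so G=4.
Step 6. [col 2: M + G ≡ B (mod 10)] from column 2 (M=1, G=4, carry-in 1, digits 1,2,4,5,7 already taken and all letters distinct): B must equal 6. So B=6.
Step 7. [col 4: C + C ≡ T (mod 10)] in column 4 we have C+C≡T with carry-in 0; given nothing yet and digits 1,2,4,5,6,7 already taken and all letters distinct, that pins C to 9, so C=9.
Step 8. [col 4: C + C ≡ T (mod 10)] column 4: given C=9, carry-in 0, and digits 1,2,4,5,6,7,9 already taken and all letters distinct, C+C≡T (mod 10) forces T=8 ⇒ T=8.
Step 9. [col 5: V + Z ≡ C (mod 10)] column 5 reads V+Z+carry(1)=C with Z=5, C=9; with digits 1,2,4,5,6,7,8,9 already taken and all letters distinct, the only value for V is 3 ⇒ V=3.
Step 10. [col 6: M + C ≡ U (mod 10)] from column 6 (M=1, C=9, carry-in 0, digits 1,2,3,4,5,6,7,8,9 already taken and all letters distinct): U must equal 0, so U=0.

Answer: B=6, C=9, D=2, G=4, M=1, R=7, T=8, U=0, V=3, Z=5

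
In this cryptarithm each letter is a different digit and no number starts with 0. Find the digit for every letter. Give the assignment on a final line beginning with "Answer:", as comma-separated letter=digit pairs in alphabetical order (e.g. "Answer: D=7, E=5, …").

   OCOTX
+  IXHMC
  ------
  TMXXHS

Step 1. [col 1: X + C ≡ S (mod 10)] C=9 is one option consistent with column 1 (X + C ≡ S (mod 10), carry-in 0) — take it. So C=9.
Step 2. [col 1: X + C ≡ S (mod 10)] no forcing yet in column 1 (carry-in 0); S=2 is free and consistent — try it ⇒ S=2.
Step 3. [T] adding two 5-digit numbers gives at most 5+1 digits, and here it does — T is that final carry and must be 1 ⇒ T=1.
Step 4. [col 1: X + C ≡ S (mod 10)] column 1: given C=9, S=2, carry-in 0, and digits 1,2,9 already taken and all letters distinct, X+C≡S (mod 10) forces X=3. So X=3.
Step 5. [col 2: T + M ≡ H (mod 10)] M=5 is one option consistent with column 2 (T + M ≡ H (mod 10), carry-in 1) — take it. So M=5.
Step 6. [col 2: T + M ≡ H (mod 10)] from column 2 (T=1, M=5, carry-in 1, digits 1,2,3,5,9 already taken and all letters distinct): H must equal 7. So H=7.
Step 7. [col 3: O + H ≡ X (mod 10)] column 3: given H=7, X=3, carry-in 0, and digits 1,2,3,5,7,9 already taken and all letters distinct, O+H≡X (mod 10) forces O=6 ⇒ O=6.
Step 8. [col 5: O + I ≡ M (mod 10)] column 5: given O=6, M=5, carry-in 1, and digits 1,2,3,5,6,7,9 already taken and all letters distinct, O+I≡M (mod 10) forces I=8. So I=8.

Answer: C=9, H=7, I=8, M=5, O=6, S=2, T=1, X=3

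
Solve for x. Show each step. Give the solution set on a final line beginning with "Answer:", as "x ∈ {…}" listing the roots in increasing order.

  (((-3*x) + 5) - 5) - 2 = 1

Step 1. [(((-3*x) + 5) - 5) - 2 = 1] 2 comes off first (add 2), so sub: ((-3*x) + 5) - 5 = 3.
Step 2. [((-3*x) + 5) - 5 = 3] the outer -5 inverts by adding 5, so sub: (-3*x) + 5 = 8.
Step 3. [(-3*x) + 5 = 8] +5 is outermost — subtract 5 both sides ⇒ sub: -3*x = 3.
Step 4. [-3*x = 3] -3 out front; divide by -3. So div: x = -1.

Answer: x ∈ {-1}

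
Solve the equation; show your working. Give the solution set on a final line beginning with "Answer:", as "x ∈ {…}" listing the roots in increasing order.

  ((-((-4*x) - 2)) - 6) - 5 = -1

Step 1. [((-((-4*x) - 2)) - 6) - 5 = -1] the outer -5 inverts by adding 5. So sub: (-((-4*x) - 2)) - 6 = 4.
Step 2. [(-((-4*x) - 2)) - 6 = 4] peel the -6: add 6 from each side. So sub: -((-4*x) - 2) = 10.
Step 3. [-((-4*x) - 2) = 10] flip signs both sides ⇒ neg: (-4*x) - 2 = -10.
Step 4. [(-4*x) - 2 = -10] peel the -2: add 2 from each side. So sub: -4*x = -8.
Step 5. [-4*x = -8] leading coefficient -4: divide by -4, so div: x = 2.

Answer: x ∈ {2}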